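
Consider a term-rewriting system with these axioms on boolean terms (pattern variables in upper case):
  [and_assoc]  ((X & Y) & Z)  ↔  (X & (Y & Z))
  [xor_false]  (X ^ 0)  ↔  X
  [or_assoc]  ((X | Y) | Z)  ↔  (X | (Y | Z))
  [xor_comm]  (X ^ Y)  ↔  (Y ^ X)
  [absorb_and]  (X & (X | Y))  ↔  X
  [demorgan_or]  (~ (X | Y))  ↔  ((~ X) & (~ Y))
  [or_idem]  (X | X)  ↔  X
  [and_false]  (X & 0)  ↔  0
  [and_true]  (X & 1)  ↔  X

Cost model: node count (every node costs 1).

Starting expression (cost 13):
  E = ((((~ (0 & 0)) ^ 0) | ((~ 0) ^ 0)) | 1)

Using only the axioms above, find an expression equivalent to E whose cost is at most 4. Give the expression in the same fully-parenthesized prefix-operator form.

step 1: and_false (→) rewrites (0 & 0) into 0, now ((((~ 0) ^ 0) | ((~ 0) ^ 0)) | 1)
step 2: or_idem (→) rewrites (((~ 0) ^ 0) | ((~ 0) ^ 0)) into ((~ 0) ^ 0), now (((~ 0) ^ 0) | 1)
step 3: xor_false (→) rewrites ((~ 0) ^ 0) into (~ 0), reaching cost 4 (bound 4)

((~ 0) | 1)   [cost 4]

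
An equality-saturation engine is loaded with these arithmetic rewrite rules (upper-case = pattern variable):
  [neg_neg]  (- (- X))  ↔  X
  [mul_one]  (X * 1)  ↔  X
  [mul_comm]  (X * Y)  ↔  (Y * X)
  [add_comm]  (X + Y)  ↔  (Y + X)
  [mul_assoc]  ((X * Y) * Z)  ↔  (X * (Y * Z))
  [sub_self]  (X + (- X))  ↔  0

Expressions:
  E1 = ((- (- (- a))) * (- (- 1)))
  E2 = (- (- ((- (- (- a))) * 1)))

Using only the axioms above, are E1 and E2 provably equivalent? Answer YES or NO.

YES

1. [neg_neg →] (- (- (- a)))  →  (- a);  E1 = ((- a) * (- (- 1)))
2. [neg_neg →] (- (- 1))  →  1;  E1 = ((- a) * 1)
3. [mul_one →] ((- a) * 1)  →  (- a)
4. [neg_neg ←] a  →  (- (- a));  E1 = (- (- (- a)))
5. [neg_neg ←] (- (- a))  →  (- (- (- (- a))));  E1 = (- (- (- (- (- a)))))
6. [mul_one ←] (- (- (- a)))  →  ((- (- (- a))) * 1);  this is E2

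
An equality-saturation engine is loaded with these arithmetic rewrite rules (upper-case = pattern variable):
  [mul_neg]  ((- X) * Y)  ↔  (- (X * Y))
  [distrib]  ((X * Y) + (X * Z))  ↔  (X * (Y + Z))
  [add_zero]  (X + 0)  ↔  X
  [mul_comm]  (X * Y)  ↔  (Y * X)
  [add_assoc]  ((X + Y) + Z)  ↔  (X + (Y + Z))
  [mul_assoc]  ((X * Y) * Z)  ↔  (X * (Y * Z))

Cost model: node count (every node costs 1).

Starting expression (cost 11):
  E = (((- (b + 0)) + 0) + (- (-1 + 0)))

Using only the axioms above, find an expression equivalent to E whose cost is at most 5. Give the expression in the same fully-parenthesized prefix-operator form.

step 1: add_zero (→) rewrites (-1 + 0) into -1, now (((- (b + 0)) + 0) + (- -1))
step 2: add_zero (→) rewrites (b + 0) into b, now (((- b) + 0) + (- -1))
step 3: add_zero (→) rewrites ((- b) + 0) into (- b), reaching cost 5 (bound 5)

((- b) + (- -1))   [cost 5]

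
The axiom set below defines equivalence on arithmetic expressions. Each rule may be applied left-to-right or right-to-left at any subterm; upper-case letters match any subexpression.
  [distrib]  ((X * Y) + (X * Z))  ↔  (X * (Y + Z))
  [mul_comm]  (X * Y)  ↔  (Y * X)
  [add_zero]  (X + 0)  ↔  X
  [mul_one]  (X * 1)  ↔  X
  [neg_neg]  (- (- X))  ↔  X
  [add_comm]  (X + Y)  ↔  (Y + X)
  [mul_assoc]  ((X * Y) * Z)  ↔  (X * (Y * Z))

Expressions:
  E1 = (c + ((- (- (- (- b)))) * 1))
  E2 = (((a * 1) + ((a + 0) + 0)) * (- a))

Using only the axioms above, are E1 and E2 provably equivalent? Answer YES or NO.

The axioms are sound identities: if E1 ↔* E2 then E1 and E2 evaluate identically under any assignment.
Under a=0, b=0, c=1: E1 evaluates to 1, E2 to 0. Distinct ⇒ no rewrite sequence connects them.

NO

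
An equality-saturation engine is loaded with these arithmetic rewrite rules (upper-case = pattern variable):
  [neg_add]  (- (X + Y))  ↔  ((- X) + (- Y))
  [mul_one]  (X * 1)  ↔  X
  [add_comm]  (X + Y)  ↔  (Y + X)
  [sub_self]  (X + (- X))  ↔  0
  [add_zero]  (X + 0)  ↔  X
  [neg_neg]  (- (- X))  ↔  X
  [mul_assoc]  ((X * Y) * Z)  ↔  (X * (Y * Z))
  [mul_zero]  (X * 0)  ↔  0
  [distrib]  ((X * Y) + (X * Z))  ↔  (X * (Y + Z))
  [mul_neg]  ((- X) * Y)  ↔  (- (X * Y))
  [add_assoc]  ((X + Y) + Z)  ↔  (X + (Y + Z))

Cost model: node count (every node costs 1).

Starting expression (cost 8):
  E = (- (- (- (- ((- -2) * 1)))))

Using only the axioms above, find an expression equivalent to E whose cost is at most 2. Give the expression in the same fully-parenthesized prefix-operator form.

step 1: mul_one (→) rewrites ((- -2) * 1) into (- -2), now (- (- (- (- (- -2)))))
step 2: neg_neg (→) rewrites (- (- (- -2))) into (- -2), now (- (- (- -2)))
step 3: neg_neg (→) rewrites (- (- (- -2))) into (- -2), reaching cost 2 (bound 2)

(- -2)   [cost 2]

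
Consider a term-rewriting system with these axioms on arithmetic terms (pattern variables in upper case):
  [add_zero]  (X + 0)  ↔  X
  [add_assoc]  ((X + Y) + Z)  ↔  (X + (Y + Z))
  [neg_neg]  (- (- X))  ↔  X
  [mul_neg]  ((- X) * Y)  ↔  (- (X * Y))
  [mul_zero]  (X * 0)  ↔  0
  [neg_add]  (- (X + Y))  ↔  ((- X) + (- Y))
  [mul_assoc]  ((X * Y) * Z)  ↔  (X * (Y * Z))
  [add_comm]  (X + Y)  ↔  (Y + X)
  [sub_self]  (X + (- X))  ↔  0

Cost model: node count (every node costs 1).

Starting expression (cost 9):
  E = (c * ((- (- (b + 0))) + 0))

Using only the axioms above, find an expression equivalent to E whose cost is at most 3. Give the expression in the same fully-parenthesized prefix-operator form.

1. [add_zero →] (b + 0)  →  b;  E = (c * ((- (- b)) + 0))
2. [neg_neg →] (- (- b))  →  b;  E = (c * (b + 0))
3. [add_zero →] (b + 0)  →  b;  cost 3 ≤ 3, done

(c * b)   [cost 3]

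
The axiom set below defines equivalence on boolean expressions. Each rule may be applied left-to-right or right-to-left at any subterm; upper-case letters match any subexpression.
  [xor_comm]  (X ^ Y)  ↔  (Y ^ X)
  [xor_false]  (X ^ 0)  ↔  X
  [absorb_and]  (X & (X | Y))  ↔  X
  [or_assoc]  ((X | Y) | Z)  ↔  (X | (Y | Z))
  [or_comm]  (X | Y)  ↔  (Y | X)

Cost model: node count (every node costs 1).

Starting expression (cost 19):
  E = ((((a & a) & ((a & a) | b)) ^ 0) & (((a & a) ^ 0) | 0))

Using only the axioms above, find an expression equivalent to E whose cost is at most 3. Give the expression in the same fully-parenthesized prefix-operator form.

(1) ((a & a) & ((a & a) | b))  =[absorb_and →]=  (a & a)    ⊢ (((a & a) ^ 0) & (((a & a) ^ 0) | 0))
(2) (((a & a) ^ 0) & (((a & a) ^ 0) | 0))  =[absorb_and →]=  ((a & a) ^ 0)
(3) ((a & a) ^ 0)  =[xor_false →]=  (a & a)    ⊢ cost 3, within 3

(a & a)   [cost 3]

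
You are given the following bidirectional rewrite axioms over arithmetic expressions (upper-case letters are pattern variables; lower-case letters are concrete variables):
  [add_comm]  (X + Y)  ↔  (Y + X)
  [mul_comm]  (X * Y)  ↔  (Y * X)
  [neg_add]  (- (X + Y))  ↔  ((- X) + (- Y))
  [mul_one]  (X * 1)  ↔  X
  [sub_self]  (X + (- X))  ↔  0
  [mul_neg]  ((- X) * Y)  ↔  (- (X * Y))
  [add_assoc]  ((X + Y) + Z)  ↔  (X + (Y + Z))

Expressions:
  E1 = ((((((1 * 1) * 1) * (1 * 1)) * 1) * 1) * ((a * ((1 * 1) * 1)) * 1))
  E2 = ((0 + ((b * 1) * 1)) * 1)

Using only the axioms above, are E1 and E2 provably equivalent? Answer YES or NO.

NO

All listed rules preserve value, hence provable equivalence implies equal values everywhere; look for a separating assignment.
a=0, b=1 gives E1 ↦ 0, E2 ↦ 1; values differ ⇒ not provably equivalent.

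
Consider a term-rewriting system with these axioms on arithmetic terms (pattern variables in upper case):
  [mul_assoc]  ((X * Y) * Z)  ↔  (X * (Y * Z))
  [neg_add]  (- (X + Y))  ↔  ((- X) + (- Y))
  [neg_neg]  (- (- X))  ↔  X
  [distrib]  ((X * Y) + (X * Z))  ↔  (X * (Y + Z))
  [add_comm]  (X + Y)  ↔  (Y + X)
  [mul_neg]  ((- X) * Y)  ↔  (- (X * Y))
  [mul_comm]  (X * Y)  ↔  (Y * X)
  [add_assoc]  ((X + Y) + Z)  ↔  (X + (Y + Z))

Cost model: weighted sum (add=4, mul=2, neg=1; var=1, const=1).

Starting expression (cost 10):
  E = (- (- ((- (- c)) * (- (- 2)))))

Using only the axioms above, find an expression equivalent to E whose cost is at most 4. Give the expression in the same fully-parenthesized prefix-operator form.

(1) (- (- ((- (- c)) * (- (- 2)))))  =[neg_neg →]=  ((- (- c)) * (- (- 2)))
(2) (- (- 2))  =[neg_neg →]=  2    ⊢ ((- (- c)) * 2)
(3) (- (- c))  =[neg_neg →]=  c    ⊢ cost 4, within 4

(c * 2)   [cost 4]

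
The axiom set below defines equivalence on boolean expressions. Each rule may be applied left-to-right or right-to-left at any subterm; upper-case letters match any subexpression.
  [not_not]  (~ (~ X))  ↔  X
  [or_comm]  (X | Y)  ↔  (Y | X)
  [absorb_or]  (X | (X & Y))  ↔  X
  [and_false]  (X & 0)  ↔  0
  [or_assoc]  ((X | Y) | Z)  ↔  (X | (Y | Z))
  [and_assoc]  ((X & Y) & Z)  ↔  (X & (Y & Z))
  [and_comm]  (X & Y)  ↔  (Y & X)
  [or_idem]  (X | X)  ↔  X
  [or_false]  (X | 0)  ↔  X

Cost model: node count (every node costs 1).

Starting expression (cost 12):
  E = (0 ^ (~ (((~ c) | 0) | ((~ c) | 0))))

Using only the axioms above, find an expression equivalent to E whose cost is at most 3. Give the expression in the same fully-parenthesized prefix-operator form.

(1) (((~ c) | 0) | ((~ c) | 0))  =[or_idem →]=  ((~ c) | 0)    ⊢ (0 ^ (~ ((~ c) | 0)))
(2) ((~ c) | 0)  =[or_false →]=  (~ c)    ⊢ (0 ^ (~ (~ c)))
(3) (~ (~ c))  =[not_not →]=  c    ⊢ cost 3, within 3

(0 ^ c)   [cost 3]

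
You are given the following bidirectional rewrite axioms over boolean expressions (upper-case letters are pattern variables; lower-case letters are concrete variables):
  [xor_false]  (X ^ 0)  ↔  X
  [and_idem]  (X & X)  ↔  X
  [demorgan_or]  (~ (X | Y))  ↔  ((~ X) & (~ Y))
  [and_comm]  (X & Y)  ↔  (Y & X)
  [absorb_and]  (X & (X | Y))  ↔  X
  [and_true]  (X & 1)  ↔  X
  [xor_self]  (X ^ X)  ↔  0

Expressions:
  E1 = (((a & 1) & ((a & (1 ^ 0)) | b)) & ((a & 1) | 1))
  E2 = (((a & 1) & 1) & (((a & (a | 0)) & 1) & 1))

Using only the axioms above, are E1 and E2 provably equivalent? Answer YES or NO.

YES

(1) (1 ^ 0)  =[xor_false →]=  1    ⊢ (((a & 1) & ((a & 1) | b)) & ((a & 1) | 1))
(2) ((a & 1) & ((a & 1) | b))  =[absorb_and →]=  (a & 1)    ⊢ ((a & 1) & ((a & 1) | 1))
(3) ((a & 1) & ((a & 1) | 1))  =[absorb_and →]=  (a & 1)
(4) (a & 1)  =[and_true ←]=  ((a & 1) & 1)
(5) ((a & 1) & 1)  =[and_idem ←]=  (((a & 1) & 1) & ((a & 1) & 1))
(6) a  =[absorb_and ←]=  (a & (a | 0))    ⊢ E2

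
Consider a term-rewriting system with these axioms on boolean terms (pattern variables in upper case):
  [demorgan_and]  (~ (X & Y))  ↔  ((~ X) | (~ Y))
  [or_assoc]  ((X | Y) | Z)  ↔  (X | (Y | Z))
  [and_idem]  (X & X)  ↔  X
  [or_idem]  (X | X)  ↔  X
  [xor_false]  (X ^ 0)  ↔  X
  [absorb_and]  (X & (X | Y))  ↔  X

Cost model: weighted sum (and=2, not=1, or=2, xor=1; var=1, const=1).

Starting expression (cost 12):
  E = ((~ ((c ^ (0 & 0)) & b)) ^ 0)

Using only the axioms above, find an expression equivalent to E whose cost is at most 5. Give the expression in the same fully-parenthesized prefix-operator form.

(~ (c & b))   [cost 5]

(1) (0 & 0)  =[and_idem →]=  0    ⊢ ((~ ((c ^ 0) & b)) ^ 0)
(2) ((~ ((c ^ 0) & b)) ^ 0)  =[xor_false →]=  (~ ((c ^ 0) & b))
(3) (c ^ 0)  =[xor_false →]=  c    ⊢ cost 5, within 5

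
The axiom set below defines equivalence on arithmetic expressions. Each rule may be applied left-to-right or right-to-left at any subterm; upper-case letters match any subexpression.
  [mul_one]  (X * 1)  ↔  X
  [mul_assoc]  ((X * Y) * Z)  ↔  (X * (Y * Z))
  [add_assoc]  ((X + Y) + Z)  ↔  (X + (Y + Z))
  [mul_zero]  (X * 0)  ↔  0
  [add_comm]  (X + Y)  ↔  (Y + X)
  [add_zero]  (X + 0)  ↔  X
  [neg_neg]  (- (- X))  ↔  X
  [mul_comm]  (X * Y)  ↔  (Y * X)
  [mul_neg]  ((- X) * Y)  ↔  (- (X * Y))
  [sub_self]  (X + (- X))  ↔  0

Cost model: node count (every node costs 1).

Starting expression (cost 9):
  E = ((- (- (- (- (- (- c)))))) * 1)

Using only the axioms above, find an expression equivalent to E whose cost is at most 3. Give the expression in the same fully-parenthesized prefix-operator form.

(- (- c))   [cost 3]

(1) ((- (- (- (- (- (- c)))))) * 1)  =[mul_one →]=  (- (- (- (- (- (- c))))))
(2) (- (- c))  =[neg_neg →]=  c    ⊢ (- (- (- (- c))))
(3) (- (- (- (- c))))  =[neg_neg →]=  (- (- c))    ⊢ cost 3, within 3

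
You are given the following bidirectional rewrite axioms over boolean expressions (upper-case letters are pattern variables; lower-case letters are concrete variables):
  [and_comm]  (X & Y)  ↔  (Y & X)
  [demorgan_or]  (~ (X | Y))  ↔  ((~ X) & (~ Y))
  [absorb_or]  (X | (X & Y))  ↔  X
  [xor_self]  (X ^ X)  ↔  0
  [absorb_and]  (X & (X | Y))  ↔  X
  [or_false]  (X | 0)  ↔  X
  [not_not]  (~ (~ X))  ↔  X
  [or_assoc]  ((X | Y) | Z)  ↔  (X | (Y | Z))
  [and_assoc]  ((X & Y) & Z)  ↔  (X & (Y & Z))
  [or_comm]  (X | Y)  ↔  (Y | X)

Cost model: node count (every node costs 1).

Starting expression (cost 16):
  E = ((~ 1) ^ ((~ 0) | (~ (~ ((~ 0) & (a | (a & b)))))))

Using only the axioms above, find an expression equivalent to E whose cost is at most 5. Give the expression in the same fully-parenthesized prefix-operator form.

((~ 1) ^ (~ 0))   [cost 5]

step 1: absorb_or (→) rewrites (a | (a & b)) into a, now ((~ 1) ^ ((~ 0) | (~ (~ ((~ 0) & a)))))
step 2: not_not (→) rewrites (~ (~ ((~ 0) & a))) into ((~ 0) & a), now ((~ 1) ^ ((~ 0) | ((~ 0) & a)))
step 3: absorb_or (→) rewrites ((~ 0) | ((~ 0) & a)) into (~ 0), reaching cost 5 (bound 5)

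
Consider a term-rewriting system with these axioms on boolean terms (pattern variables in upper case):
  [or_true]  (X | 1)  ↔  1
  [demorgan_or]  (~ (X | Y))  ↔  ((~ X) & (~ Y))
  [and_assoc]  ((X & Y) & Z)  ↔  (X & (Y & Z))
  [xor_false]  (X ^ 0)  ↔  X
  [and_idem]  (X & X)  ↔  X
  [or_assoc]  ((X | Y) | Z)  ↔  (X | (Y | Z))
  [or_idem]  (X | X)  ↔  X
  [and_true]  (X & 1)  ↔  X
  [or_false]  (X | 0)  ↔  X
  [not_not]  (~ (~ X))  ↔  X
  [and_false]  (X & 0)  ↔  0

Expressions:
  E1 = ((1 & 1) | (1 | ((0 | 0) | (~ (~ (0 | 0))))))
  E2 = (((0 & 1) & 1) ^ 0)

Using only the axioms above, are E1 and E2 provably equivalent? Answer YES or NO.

NO

The axioms are sound identities: if E1 ↔* E2 then E1 and E2 evaluate identically under any assignment.
Under the empty assignment (no variables occur): E1 evaluates to 1, E2 to 0. Distinct ⇒ no rewrite sequence connects them.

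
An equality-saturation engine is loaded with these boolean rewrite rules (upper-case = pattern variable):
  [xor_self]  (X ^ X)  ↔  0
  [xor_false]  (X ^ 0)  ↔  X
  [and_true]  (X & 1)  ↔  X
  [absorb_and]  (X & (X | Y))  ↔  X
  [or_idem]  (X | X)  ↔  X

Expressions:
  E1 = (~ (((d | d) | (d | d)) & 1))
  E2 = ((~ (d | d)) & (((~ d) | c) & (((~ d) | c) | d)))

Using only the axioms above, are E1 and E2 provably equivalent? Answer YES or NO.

YES

step 1: and_true (→) rewrites (((d | d) | (d | d)) & 1) into ((d | d) | (d | d)), now (~ ((d | d) | (d | d)))
step 2: or_idem (→) rewrites (d | d) into d, now (~ ((d | d) | d))
step 3: or_idem (→) rewrites (d | d) into d, now (~ (d | d))
step 4: or_idem (→) rewrites (d | d) into d, now (~ d)
step 5: absorb_and (←) rewrites (~ d) into ((~ d) & ((~ d) | c))
step 6: or_idem (←) rewrites d into (d | d), now ((~ (d | d)) & ((~ d) | c))
step 7: absorb_and (←) rewrites ((~ d) | c) into (((~ d) | c) & (((~ d) | c) | d)), which is E2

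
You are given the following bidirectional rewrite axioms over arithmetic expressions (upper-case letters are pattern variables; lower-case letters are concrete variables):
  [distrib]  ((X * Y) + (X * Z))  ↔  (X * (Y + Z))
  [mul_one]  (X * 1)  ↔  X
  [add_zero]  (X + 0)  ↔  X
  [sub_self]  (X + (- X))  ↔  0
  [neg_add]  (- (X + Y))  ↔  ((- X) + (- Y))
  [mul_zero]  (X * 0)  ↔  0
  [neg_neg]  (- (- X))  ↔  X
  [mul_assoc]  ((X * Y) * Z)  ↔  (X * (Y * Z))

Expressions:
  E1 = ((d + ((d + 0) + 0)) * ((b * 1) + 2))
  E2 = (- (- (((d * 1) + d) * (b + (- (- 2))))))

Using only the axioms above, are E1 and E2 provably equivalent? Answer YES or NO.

YES

1. [add_zero →] (d + 0)  →  d;  E1 = ((d + (d + 0)) * ((b * 1) + 2))
2. [add_zero →] (d + 0)  →  d;  E1 = ((d + d) * ((b * 1) + 2))
3. [mul_one →] (b * 1)  →  b;  E1 = ((d + d) * (b + 2))
4. [neg_neg ←] ((d + d) * (b + 2))  →  (- (- ((d + d) * (b + 2))))
5. [mul_one ←] d  →  (d * 1);  E1 = (- (- (((d * 1) + d) * (b + 2))))
6. [neg_neg ←] 2  →  (- (- 2));  this is E2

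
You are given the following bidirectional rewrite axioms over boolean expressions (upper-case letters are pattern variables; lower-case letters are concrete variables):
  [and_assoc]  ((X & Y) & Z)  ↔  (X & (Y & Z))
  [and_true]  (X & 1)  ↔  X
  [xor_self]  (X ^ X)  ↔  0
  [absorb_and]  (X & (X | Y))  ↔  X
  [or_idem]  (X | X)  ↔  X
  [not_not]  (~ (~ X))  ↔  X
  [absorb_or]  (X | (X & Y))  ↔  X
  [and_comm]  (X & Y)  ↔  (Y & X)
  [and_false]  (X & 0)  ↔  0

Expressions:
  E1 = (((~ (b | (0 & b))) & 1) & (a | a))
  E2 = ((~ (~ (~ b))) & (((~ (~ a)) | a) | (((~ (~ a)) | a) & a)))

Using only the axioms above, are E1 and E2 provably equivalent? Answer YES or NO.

(1) ((~ (b | (0 & b))) & 1)  =[and_true →]=  (~ (b | (0 & b)))    ⊢ ((~ (b | (0 & b))) & (a | a))
(2) (0 & b)  =[and_comm →]=  (b & 0)    ⊢ ((~ (b | (b & 0))) & (a | a))
(3) (b | (b & 0))  =[absorb_or →]=  b    ⊢ ((~ b) & (a | a))
(4) b  =[not_not ←]=  (~ (~ b))    ⊢ ((~ (~ (~ b))) & (a | a))
(5) a  =[not_not ←]=  (~ (~ a))    ⊢ ((~ (~ (~ b))) & ((~ (~ a)) | a))
(6) ((~ (~ a)) | a)  =[absorb_or ←]=  (((~ (~ a)) | a) | (((~ (~ a)) | a) & a))    ⊢ E2

YES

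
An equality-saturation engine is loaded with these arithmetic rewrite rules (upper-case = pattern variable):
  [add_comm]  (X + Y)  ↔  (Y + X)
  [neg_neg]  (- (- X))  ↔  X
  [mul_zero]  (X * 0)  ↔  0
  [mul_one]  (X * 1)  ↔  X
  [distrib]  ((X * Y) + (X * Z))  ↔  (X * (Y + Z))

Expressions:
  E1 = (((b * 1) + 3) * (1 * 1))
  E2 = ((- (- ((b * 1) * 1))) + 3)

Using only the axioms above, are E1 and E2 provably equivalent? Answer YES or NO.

YES

(1) (b * 1)  =[mul_one →]=  b    ⊢ ((b + 3) * (1 * 1))
(2) (1 * 1)  =[mul_one →]=  1    ⊢ ((b + 3) * 1)
(3) ((b + 3) * 1)  =[mul_one →]=  (b + 3)
(4) b  =[neg_neg ←]=  (- (- b))    ⊢ ((- (- b)) + 3)
(5) b  =[mul_one ←]=  (b * 1)    ⊢ ((- (- (b * 1))) + 3)
(6) b  =[mul_one ←]=  (b * 1)    ⊢ E2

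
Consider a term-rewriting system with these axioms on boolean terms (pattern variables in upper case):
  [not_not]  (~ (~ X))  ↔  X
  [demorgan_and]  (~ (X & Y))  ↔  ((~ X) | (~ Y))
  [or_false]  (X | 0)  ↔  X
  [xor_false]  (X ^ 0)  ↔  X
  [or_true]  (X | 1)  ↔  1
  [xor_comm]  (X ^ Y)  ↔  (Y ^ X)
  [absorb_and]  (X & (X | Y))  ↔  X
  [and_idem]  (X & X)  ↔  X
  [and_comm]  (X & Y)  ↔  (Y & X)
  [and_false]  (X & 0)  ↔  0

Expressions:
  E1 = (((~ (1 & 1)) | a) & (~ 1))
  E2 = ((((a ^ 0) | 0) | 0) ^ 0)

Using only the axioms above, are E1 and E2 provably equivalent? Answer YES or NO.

Every axiom is a valid identity, so a rewrite proof would force E1 and E2 to agree under every assignment.
At a=1: E1 = 0 but E2 = 1; they differ, so no derivation exists.

NO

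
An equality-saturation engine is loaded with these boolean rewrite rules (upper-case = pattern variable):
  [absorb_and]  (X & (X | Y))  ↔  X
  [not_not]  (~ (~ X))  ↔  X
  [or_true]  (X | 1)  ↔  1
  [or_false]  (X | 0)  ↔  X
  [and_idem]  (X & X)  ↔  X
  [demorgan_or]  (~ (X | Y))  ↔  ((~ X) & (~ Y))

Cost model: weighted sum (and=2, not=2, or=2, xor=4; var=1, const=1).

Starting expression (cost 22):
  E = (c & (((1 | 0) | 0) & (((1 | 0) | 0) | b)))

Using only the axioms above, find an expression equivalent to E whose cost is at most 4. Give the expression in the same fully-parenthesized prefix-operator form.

(c & 1)   [cost 4]

step 1: absorb_and (→) rewrites (((1 | 0) | 0) & (((1 | 0) | 0) | b)) into ((1 | 0) | 0), now (c & ((1 | 0) | 0))
step 2: or_false (→) rewrites ((1 | 0) | 0) into (1 | 0), now (c & (1 | 0))
step 3: or_false (→) rewrites (1 | 0) into 1, reaching cost 4 (bound 4)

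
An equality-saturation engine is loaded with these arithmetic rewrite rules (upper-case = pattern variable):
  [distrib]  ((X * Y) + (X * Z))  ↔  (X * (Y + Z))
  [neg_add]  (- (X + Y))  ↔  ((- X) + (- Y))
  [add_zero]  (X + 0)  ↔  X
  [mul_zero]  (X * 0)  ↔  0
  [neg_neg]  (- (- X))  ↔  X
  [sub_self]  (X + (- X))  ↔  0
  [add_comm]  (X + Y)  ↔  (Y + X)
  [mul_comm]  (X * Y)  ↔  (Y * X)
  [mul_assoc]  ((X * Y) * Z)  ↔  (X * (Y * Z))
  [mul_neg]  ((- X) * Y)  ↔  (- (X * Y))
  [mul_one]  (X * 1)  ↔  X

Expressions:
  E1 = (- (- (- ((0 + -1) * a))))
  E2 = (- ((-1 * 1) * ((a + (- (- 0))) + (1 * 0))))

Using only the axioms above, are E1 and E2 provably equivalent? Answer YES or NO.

YES

(1) (0 + -1)  =[add_comm →]=  (-1 + 0)    ⊢ (- (- (- ((-1 + 0) * a))))
(2) (- (- ((-1 + 0) * a)))  =[neg_neg →]=  ((-1 + 0) * a)    ⊢ (- ((-1 + 0) * a))
(3) (-1 + 0)  =[add_zero →]=  -1    ⊢ (- (-1 * a))
(4) a  =[add_zero ←]=  (a + 0)    ⊢ (- (-1 * (a + 0)))
(5) 0  =[mul_one ←]=  (0 * 1)    ⊢ (- (-1 * (a + (0 * 1))))
(6) (0 * 1)  =[mul_comm →]=  (1 * 0)    ⊢ (- (-1 * (a + (1 * 0))))
(7) a  =[add_zero ←]=  (a + 0)    ⊢ (- (-1 * ((a + 0) + (1 * 0))))
(8) -1  =[mul_one ←]=  (-1 * 1)    ⊢ (- ((-1 * 1) * ((a + 0) + (1 * 0))))
(9) 0  =[neg_neg ←]=  (- (- 0))    ⊢ E2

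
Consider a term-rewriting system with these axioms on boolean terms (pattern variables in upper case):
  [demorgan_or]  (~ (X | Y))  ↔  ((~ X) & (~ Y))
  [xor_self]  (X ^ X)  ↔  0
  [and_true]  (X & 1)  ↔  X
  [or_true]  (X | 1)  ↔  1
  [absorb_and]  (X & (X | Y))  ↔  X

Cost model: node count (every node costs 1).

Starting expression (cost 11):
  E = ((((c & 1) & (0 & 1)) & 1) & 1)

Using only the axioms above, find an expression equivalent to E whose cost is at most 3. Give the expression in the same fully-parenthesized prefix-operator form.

1. [and_true →] ((((c & 1) & (0 & 1)) & 1) & 1)  →  (((c & 1) & (0 & 1)) & 1)
2. [and_true →] (((c & 1) & (0 & 1)) & 1)  →  ((c & 1) & (0 & 1))
3. [and_true →] (c & 1)  →  c;  E = (c & (0 & 1))
4. [and_true →] (0 & 1)  →  0;  cost 3 ≤ 3, done

(c & 0)   [cost 3]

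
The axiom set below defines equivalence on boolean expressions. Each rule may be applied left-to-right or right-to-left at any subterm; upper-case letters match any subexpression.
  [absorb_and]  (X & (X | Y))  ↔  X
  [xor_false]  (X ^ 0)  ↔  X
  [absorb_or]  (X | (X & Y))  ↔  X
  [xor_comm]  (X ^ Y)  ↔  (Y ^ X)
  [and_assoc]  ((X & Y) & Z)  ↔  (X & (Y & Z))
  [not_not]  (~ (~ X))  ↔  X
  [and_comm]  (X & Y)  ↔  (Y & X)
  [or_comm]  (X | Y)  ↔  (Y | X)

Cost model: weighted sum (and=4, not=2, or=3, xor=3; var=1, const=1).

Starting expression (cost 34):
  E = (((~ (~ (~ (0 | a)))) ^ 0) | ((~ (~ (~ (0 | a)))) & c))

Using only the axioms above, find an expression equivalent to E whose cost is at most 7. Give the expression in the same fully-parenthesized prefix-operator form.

step 1: xor_false (→) rewrites ((~ (~ (~ (0 | a)))) ^ 0) into (~ (~ (~ (0 | a)))), now ((~ (~ (~ (0 | a)))) | ((~ (~ (~ (0 | a)))) & c))
step 2: absorb_or (→) rewrites ((~ (~ (~ (0 | a)))) | ((~ (~ (~ (0 | a)))) & c)) into (~ (~ (~ (0 | a))))
step 3: not_not (→) rewrites (~ (~ (0 | a))) into (0 | a), reaching cost 7 (bound 7)

(~ (0 | a))   [cost 7]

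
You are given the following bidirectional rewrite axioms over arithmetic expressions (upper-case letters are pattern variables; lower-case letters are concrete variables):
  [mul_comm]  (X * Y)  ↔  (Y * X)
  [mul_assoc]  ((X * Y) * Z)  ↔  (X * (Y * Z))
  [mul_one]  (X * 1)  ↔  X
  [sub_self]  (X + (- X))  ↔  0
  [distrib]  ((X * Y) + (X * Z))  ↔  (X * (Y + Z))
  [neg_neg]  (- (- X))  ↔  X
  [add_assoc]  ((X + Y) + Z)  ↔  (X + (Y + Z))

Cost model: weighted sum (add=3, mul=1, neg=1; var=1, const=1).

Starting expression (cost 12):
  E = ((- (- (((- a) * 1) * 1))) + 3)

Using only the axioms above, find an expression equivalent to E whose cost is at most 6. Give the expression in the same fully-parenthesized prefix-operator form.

((- a) + 3)   [cost 6]

(1) (((- a) * 1) * 1)  =[mul_one →]=  ((- a) * 1)    ⊢ ((- (- ((- a) * 1))) + 3)
(2) ((- a) * 1)  =[mul_one →]=  (- a)    ⊢ ((- (- (- a))) + 3)
(3) (- (- a))  =[neg_neg →]=  a    ⊢ cost 6, within 6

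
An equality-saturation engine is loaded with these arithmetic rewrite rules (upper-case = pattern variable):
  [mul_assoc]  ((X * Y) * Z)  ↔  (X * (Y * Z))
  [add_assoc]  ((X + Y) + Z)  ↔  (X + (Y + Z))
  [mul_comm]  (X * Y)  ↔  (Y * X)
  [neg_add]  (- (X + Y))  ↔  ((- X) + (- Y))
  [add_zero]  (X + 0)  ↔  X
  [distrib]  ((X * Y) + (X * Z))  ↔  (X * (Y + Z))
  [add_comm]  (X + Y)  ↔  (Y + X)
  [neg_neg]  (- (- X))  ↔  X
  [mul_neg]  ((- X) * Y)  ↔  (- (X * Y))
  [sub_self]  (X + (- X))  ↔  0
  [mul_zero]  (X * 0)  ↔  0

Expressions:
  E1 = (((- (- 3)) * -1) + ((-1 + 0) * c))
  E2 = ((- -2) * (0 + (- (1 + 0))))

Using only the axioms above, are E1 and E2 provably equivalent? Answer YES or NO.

Every axiom is a valid identity, so a rewrite proof would force E1 and E2 to agree under every assignment.
At c=0: E1 = -3 but E2 = -2; they differ, so no derivation exists.

NO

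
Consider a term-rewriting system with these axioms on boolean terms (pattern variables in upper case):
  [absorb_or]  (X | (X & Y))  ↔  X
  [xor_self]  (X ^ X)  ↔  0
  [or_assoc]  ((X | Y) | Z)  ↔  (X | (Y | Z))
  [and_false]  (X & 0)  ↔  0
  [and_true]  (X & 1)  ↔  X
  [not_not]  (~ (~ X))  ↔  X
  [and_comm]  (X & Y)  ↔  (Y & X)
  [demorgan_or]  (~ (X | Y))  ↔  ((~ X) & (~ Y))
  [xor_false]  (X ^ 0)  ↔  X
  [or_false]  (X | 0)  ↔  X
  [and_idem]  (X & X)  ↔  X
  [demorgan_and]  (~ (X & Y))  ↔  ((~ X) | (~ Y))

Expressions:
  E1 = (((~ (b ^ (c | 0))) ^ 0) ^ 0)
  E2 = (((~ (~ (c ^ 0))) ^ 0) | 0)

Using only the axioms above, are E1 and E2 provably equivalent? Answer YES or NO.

NO

The axioms are sound identities: if E1 ↔* E2 then E1 and E2 evaluate identically under any assignment.
Under b=0, c=0: E1 evaluates to 1, E2 to 0. Distinct ⇒ no rewrite sequence connects them.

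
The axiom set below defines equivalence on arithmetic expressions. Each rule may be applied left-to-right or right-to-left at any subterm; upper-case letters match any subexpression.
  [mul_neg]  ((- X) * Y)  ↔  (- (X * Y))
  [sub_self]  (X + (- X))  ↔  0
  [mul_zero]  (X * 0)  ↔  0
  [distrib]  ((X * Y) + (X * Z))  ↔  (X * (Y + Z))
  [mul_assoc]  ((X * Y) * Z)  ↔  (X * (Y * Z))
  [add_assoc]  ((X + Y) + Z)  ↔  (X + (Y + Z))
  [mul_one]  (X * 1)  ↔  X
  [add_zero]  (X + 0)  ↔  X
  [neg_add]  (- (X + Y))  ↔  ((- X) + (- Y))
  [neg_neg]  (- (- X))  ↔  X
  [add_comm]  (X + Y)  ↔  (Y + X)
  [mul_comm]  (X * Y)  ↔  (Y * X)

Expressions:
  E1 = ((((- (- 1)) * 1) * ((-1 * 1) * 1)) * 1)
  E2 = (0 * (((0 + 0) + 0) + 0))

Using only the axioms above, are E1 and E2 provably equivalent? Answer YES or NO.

Every axiom is a valid identity, so a rewrite proof would force E1 and E2 to agree under every assignment.
At the empty assignment (no variables occur): E1 = -1 but E2 = 0; they differ, so no derivation exists.

NO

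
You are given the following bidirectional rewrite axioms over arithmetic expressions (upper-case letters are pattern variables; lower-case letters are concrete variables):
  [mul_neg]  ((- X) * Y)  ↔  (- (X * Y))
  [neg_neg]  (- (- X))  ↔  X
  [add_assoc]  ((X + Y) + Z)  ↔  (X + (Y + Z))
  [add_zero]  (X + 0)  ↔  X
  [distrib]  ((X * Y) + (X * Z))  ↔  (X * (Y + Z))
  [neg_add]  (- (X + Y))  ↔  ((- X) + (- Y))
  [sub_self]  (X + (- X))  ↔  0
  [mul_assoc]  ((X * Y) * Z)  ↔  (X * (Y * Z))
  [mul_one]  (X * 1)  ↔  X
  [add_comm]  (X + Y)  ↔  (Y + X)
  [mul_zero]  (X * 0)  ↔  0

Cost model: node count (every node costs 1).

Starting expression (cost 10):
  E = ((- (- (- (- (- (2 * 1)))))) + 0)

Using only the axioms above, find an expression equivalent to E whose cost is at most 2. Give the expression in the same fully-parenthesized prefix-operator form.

(- 2)   [cost 2]

step 1: neg_neg (→) rewrites (- (- (- (- (- (2 * 1)))))) into (- (- (- (2 * 1)))), now ((- (- (- (2 * 1)))) + 0)
step 2: mul_one (→) rewrites (2 * 1) into 2, now ((- (- (- 2))) + 0)
step 3: neg_neg (→) rewrites (- (- (- 2))) into (- 2), now ((- 2) + 0)
step 4: add_zero (→) rewrites ((- 2) + 0) into (- 2), reaching cost 2 (bound 2)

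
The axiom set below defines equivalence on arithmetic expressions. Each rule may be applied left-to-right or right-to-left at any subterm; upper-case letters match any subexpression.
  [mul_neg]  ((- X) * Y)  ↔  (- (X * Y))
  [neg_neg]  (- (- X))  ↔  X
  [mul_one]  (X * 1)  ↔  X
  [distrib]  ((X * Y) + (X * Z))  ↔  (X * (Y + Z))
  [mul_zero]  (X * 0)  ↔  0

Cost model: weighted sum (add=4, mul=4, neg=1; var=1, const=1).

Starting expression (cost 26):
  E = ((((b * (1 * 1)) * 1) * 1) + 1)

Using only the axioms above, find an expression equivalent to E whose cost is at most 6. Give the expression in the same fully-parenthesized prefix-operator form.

step 1: mul_one (→) rewrites ((b * (1 * 1)) * 1) into (b * (1 * 1)), now (((b * (1 * 1)) * 1) + 1)
step 2: mul_one (→) rewrites ((b * (1 * 1)) * 1) into (b * (1 * 1)), now ((b * (1 * 1)) + 1)
step 3: mul_one (→) rewrites (1 * 1) into 1, now ((b * 1) + 1)
step 4: mul_one (→) rewrites (b * 1) into b, reaching cost 6 (bound 6)

(b + 1)   [cost 6]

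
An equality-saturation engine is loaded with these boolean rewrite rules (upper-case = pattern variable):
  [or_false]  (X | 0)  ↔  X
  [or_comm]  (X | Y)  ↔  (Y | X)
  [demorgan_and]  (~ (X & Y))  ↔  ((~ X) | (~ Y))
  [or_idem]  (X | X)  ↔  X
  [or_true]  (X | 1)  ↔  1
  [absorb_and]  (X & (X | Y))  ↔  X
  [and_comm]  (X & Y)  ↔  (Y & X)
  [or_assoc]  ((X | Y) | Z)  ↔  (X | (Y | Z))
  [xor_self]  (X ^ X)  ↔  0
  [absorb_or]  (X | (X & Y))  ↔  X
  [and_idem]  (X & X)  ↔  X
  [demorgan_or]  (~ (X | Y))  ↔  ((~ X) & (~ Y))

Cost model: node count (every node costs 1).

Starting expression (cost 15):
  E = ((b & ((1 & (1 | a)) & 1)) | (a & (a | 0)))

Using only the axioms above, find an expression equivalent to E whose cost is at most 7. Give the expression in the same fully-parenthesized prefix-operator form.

((b & 1) | (a & a))   [cost 7]

1. [absorb_and →] (1 & (1 | a))  →  1;  E = ((b & (1 & 1)) | (a & (a | 0)))
2. [and_idem →] (1 & 1)  →  1;  E = ((b & 1) | (a & (a | 0)))
3. [or_false →] (a | 0)  →  a;  cost 7 ≤ 7, done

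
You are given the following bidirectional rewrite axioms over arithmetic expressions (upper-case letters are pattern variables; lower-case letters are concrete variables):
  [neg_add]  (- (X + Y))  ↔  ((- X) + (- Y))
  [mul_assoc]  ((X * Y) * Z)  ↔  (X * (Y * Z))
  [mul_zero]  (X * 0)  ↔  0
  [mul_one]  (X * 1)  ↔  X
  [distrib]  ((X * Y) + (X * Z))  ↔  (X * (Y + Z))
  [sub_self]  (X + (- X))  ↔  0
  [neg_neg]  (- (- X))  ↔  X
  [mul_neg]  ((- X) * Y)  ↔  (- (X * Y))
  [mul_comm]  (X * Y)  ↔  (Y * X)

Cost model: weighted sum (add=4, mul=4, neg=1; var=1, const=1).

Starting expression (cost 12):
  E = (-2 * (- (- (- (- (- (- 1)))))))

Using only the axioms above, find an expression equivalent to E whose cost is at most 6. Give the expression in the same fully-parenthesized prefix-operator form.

(1) (- (- (- (- 1))))  =[neg_neg →]=  (- (- 1))    ⊢ (-2 * (- (- (- (- 1)))))
(2) (- (- (- 1)))  =[neg_neg →]=  (- 1)    ⊢ (-2 * (- (- 1)))
(3) (- (- 1))  =[neg_neg →]=  1    ⊢ cost 6, within 6

(-2 * 1)   [cost 6]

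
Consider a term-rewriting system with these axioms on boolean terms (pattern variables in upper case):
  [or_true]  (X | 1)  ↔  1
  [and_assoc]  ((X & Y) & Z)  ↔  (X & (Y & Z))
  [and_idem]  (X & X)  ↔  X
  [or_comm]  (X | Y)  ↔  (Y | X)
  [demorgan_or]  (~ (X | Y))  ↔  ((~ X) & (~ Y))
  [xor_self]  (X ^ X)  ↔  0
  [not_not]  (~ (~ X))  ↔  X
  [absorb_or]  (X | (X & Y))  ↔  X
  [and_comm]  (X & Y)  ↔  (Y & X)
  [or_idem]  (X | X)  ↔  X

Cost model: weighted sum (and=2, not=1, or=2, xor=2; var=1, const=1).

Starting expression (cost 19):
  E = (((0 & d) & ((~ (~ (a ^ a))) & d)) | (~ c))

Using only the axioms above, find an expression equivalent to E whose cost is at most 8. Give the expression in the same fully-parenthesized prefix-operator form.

((0 & d) | (~ c))   [cost 8]

step 1: xor_self (→) rewrites (a ^ a) into 0, now (((0 & d) & ((~ (~ 0)) & d)) | (~ c))
step 2: not_not (→) rewrites (~ (~ 0)) into 0, now (((0 & d) & (0 & d)) | (~ c))
step 3: and_idem (→) rewrites ((0 & d) & (0 & d)) into (0 & d), reaching cost 8 (bound 8)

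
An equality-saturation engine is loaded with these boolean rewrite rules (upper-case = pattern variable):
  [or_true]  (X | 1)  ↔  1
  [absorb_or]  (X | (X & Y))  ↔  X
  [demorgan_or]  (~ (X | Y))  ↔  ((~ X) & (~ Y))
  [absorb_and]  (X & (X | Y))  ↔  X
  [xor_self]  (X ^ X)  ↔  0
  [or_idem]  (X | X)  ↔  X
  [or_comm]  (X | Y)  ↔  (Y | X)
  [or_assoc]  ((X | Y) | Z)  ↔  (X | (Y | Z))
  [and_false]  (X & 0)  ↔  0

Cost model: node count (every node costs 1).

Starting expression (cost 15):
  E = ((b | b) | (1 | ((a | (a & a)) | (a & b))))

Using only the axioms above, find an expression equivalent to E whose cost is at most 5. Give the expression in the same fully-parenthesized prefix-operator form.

1. [or_idem →] (b | b)  →  b;  E = (b | (1 | ((a | (a & a)) | (a & b))))
2. [absorb_or →] (a | (a & a))  →  a;  E = (b | (1 | (a | (a & b))))
3. [absorb_or →] (a | (a & b))  →  a;  cost 5 ≤ 5, done

(b | (1 | a))   [cost 5]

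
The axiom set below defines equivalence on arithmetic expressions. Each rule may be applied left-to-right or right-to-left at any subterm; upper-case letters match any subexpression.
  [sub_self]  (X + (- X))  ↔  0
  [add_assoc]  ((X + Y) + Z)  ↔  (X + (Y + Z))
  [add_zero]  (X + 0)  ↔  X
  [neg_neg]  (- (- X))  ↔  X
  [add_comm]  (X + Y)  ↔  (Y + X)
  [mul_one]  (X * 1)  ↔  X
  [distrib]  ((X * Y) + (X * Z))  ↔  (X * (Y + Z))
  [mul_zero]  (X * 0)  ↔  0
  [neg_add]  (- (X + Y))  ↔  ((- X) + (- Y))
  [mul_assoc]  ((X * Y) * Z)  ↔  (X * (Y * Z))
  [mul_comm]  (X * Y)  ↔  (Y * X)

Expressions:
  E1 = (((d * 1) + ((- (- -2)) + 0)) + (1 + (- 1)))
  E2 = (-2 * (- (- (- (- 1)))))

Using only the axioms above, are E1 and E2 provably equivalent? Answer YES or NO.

NO

The axioms are sound identities: if E1 ↔* E2 then E1 and E2 evaluate identically under any assignment.
Under d=1: E1 evaluates to -1, E2 to -2. Distinct ⇒ no rewrite sequence connects them.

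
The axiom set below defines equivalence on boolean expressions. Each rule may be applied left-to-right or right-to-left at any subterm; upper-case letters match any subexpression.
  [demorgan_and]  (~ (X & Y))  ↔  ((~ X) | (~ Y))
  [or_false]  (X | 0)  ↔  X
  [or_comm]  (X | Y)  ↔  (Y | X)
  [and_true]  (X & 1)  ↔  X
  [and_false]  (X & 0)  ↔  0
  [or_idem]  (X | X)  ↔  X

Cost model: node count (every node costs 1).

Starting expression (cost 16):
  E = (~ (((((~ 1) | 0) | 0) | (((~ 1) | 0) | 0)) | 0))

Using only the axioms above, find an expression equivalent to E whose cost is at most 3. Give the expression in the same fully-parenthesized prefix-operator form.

(~ (~ 1))   [cost 3]

(1) ((((~ 1) | 0) | 0) | (((~ 1) | 0) | 0))  =[or_idem →]=  (((~ 1) | 0) | 0)    ⊢ (~ ((((~ 1) | 0) | 0) | 0))
(2) ((~ 1) | 0)  =[or_false →]=  (~ 1)    ⊢ (~ (((~ 1) | 0) | 0))
(3) (((~ 1) | 0) | 0)  =[or_false →]=  ((~ 1) | 0)    ⊢ (~ ((~ 1) | 0))
(4) ((~ 1) | 0)  =[or_false →]=  (~ 1)    ⊢ cost 3, within 3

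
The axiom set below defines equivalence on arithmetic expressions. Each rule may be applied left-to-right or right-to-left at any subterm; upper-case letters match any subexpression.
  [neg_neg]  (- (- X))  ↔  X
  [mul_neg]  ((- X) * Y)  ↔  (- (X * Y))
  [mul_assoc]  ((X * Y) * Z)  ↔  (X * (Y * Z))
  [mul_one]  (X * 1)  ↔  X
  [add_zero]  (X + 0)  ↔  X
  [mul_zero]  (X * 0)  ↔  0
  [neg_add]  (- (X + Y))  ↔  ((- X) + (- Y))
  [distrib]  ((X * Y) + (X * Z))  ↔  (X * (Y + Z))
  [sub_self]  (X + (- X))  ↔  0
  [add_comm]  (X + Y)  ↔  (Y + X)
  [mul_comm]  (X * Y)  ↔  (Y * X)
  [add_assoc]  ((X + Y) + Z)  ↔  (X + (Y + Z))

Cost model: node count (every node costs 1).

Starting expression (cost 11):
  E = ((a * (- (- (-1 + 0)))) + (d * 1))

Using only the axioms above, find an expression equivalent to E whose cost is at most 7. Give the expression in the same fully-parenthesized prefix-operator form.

((a * -1) + (d * 1))   [cost 7]

1. [neg_neg →] (- (- (-1 + 0)))  →  (-1 + 0);  E = ((a * (-1 + 0)) + (d * 1))
2. [add_zero →] (-1 + 0)  →  -1;  cost 7 ≤ 7, done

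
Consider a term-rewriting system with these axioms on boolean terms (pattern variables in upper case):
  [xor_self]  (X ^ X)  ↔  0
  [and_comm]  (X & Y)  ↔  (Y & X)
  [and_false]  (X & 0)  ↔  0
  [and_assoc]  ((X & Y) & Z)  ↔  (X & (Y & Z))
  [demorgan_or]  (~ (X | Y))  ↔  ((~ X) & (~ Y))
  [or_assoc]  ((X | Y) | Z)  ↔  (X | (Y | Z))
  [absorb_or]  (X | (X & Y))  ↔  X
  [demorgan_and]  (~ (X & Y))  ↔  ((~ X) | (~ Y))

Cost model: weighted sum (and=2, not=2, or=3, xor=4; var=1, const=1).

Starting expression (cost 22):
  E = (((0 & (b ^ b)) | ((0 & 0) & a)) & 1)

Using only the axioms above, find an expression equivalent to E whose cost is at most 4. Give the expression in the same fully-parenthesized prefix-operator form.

1. [xor_self →] (b ^ b)  →  0;  E = (((0 & 0) | ((0 & 0) & a)) & 1)
2. [absorb_or →] ((0 & 0) | ((0 & 0) & a))  →  (0 & 0);  E = ((0 & 0) & 1)
3. [and_false →] (0 & 0)  →  0;  cost 4 ≤ 4, done

(0 & 1)   [cost 4]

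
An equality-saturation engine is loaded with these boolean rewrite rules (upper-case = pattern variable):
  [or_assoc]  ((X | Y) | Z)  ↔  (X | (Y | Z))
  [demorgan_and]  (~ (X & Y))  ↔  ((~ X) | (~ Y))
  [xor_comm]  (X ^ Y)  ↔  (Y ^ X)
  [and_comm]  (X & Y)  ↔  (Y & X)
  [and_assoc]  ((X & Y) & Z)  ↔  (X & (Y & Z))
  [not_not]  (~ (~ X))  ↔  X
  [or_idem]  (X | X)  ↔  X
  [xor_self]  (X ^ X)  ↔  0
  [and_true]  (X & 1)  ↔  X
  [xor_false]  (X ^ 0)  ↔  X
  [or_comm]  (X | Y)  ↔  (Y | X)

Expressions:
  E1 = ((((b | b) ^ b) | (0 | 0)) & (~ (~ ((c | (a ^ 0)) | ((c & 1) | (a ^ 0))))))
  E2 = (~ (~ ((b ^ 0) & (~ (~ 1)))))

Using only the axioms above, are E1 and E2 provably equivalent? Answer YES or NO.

NO

All listed rules preserve value, hence provable equivalence implies equal values everywhere; look for a separating assignment.
a=0, b=1, c=0 gives E1 ↦ 0, E2 ↦ 1; values differ ⇒ not provably equivalent.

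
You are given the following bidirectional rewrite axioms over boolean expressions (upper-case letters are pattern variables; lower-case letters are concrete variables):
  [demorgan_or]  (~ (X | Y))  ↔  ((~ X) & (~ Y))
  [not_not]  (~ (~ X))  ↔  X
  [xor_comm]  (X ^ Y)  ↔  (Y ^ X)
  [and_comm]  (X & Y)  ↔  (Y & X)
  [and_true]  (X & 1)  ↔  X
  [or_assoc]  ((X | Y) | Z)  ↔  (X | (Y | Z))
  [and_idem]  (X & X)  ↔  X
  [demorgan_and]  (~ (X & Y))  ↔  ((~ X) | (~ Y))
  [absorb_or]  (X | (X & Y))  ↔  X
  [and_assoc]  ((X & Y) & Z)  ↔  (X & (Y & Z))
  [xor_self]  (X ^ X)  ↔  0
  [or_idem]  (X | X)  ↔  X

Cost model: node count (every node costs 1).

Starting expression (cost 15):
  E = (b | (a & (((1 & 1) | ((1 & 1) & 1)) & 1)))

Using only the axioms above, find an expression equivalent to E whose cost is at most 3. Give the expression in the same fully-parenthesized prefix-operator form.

1. [and_idem →] (1 & 1)  →  1;  E = (b | (a & (((1 & 1) | (1 & 1)) & 1)))
2. [or_idem →] ((1 & 1) | (1 & 1))  →  (1 & 1);  E = (b | (a & ((1 & 1) & 1)))
3. [and_idem →] (1 & 1)  →  1;  E = (b | (a & (1 & 1)))
4. [and_true →] (1 & 1)  →  1;  E = (b | (a & 1))
5. [and_true →] (a & 1)  →  a;  cost 3 ≤ 3, done

(b | a)   [cost 3]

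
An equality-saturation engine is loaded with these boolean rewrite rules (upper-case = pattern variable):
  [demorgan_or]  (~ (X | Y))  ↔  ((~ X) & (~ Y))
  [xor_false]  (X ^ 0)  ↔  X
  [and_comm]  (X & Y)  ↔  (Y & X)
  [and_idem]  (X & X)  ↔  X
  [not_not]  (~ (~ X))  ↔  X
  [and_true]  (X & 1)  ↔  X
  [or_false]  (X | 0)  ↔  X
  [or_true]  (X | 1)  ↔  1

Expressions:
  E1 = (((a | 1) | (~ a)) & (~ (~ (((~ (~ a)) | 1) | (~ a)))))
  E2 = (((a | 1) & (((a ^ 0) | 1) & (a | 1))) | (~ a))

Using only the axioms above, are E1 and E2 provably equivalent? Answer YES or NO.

1. [not_not →] (~ (~ (((~ (~ a)) | 1) | (~ a))))  →  (((~ (~ a)) | 1) | (~ a));  E1 = (((a | 1) | (~ a)) & (((~ (~ a)) | 1) | (~ a)))
2. [not_not →] (~ (~ a))  →  a;  E1 = (((a | 1) | (~ a)) & ((a | 1) | (~ a)))
3. [and_idem →] (((a | 1) | (~ a)) & ((a | 1) | (~ a)))  →  ((a | 1) | (~ a))
4. [and_idem ←] (a | 1)  →  ((a | 1) & (a | 1));  E1 = (((a | 1) & (a | 1)) | (~ a))
5. [and_idem ←] (a | 1)  →  ((a | 1) & (a | 1));  E1 = (((a | 1) & ((a | 1) & (a | 1))) | (~ a))
6. [xor_false ←] a  →  (a ^ 0);  this is E2

YES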